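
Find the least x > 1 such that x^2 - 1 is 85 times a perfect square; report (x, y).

(x, y) = (285769, 30996)

First expand sqrt(85) as a continued fraction. With x_i = (sqrt(85) + m_i)/d_i and (m_0, d_0) = (0, 1): a_0 = floor(sqrt(85)) = 9, since 9^2 = 81 <= 85 < 100 = 10^2.
Iterate m_{i+1} = d_i*a_i - m_i, d_{i+1} = (85 - m_{i+1}^2)/d_i, a_{i+1} = floor((a_0 + m_{i+1})/d_{i+1}):
  m_1 = 1*9 - 0 = 9, d_1 = (85 - 9^2)/1 = 4/1 = 4, a_1 = floor((9 + 9)/4) = 4.
  m_2 = 4*4 - 9 = 7, d_2 = (85 - 7^2)/4 = 36/4 = 9, a_2 = floor((9 + 7)/9) = 1.
  m_3 = 9*1 - 7 = 2, d_3 = (85 - 2^2)/9 = 81/9 = 9, a_3 = floor((9 + 2)/9) = 1.
  m_4 = 9*1 - 2 = 7, d_4 = (85 - 7^2)/9 = 36/9 = 4, a_4 = floor((9 + 7)/4) = 4.
  m_5 = 4*4 - 7 = 9, d_5 = (85 - 9^2)/4 = 4/4 = 1, a_5 = floor((9 + 9)/1) = 18.
  m_6 = 1*18 - 9 = 9, d_6 = (85 - 9^2)/1 = 4/1 = 4: (m_6, d_6) = (m_1, d_1) = (9, 4), so from here the quotients repeat a_1, ..., a_5; the period length is 5.
So sqrt(85) = [9; (4, 1, 1, 4, 18)] with period length k = 5.
k is odd, so (p_{k-1}, q_{k-1}) only solves x^2 - 85y^2 = -1 and the fundamental solution of x^2 - 85y^2 = 1 is (p_{2k-1}, q_{2k-1}) = (p_9, q_9); compute convergents through index 9, running through the period twice.
Convergents (p_i = a_i*p_{i-1} + p_{i-2}, q_i = a_i*q_{i-1} + q_{i-2} with p_{-2}=0, p_{-1}=1, q_{-2}=1, q_{-1}=0):
  i=0: a_0=9, p_0 = 9*1 + 0 = 9, q_0 = 9*0 + 1 = 1.
  i=1: a_1=4, p_1 = 4*9 + 1 = 37, q_1 = 4*1 + 0 = 4.
  i=2: a_2=1, p_2 = 1*37 + 9 = 46, q_2 = 1*4 + 1 = 5.
  i=3: a_3=1, p_3 = 1*46 + 37 = 83, q_3 = 1*5 + 4 = 9.
  i=4: a_4=4, p_4 = 4*83 + 46 = 378, q_4 = 4*9 + 5 = 41.
  i=5: a_5=18, p_5 = 18*378 + 83 = 6887, q_5 = 18*41 + 9 = 747.
  i=6: a_6=4, p_6 = 4*6887 + 378 = 27926, q_6 = 4*747 + 41 = 3029.
  i=7: a_7=1, p_7 = 1*27926 + 6887 = 34813, q_7 = 1*3029 + 747 = 3776.
  i=8: a_8=1, p_8 = 1*34813 + 27926 = 62739, q_8 = 1*3776 + 3029 = 6805.
  i=9: a_9=4, p_9 = 4*62739 + 34813 = 285769, q_9 = 4*6805 + 3776 = 30996.
Indeed p_4^2 - 85*q_4^2 = 142884 - 142885 = -1, not +1.
Check: 285769^2 - 85*30996^2 = 81663921361 - 81663921360 = 1, so (x, y) = (285769, 30996) solves the equation, and by the theorem it is the least positive solution.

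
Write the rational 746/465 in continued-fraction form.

[1; 1, 1, 1, 1, 8, 1, 2, 3]

Run the Euclidean algorithm on 746 and 465; the successive quotients are the partial quotients a_0, a_1, ... (each step inverts the fractional part left over by the previous one):
  746 = 1*465 + 281, so a_0 = 1.
  465 = 1*281 + 184, so a_1 = 1.
  281 = 1*184 + 97, so a_2 = 1.
  184 = 1*97 + 87, so a_3 = 1.
  97 = 1*87 + 10, so a_4 = 1.
  87 = 8*10 + 7, so a_5 = 8.
  10 = 1*7 + 3, so a_6 = 1.
  7 = 2*3 + 1, so a_7 = 2.
  3 = 3*1 + 0, so a_8 = 3.
The remainder reaches 0 after 9 divisions, so the expansion has 9 partial quotients, read off in order.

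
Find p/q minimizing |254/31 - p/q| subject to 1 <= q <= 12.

Expand x = 254/31 as a continued fraction with the Euclidean algorithm:
  254 = 8*31 + 6, so a_0 = 8.
  31 = 5*6 + 1, so a_1 = 5.
  6 = 6*1 + 0, so a_2 = 6.
so x = [8; 5, 6].
Convergents (p_i = a_i*p_{i-1} + p_{i-2}, q_i = a_i*q_{i-1} + q_{i-2} with p_{-2}=0, p_{-1}=1, q_{-2}=1, q_{-1}=0), until the denominator exceeds 12:
  i=0: a_0=8, p_0 = 8*1 + 0 = 8, q_0 = 8*0 + 1 = 1.
  i=1: a_1=5, p_1 = 5*8 + 1 = 41, q_1 = 5*1 + 0 = 5.
  i=2: a_2=6, p_2 = 6*41 + 8 = 254, q_2 = 6*5 + 1 = 31.
q_2 = 31 > 12, so the last convergent with denominator <= 12 is p_1/q_1 = 41/5.
The closest fraction with denominator <= 12 is either p_1/q_1 or the intermediate fraction (k*p_1 + p_0)/(k*q_1 + q_0) with the largest k >= 1 whose denominator stays <= 12; these approach x as k grows, and every other convergent or intermediate fraction in range is farther away.
Largest k: floor((12 - q_0)/q_1) = floor((12 - 1)/5) = 2.
That gives (2*41 + 8)/(2*5 + 1) = 90/11.
Compare the errors: |x - 41/5| = |254*5 - 41*31|/(31*5) = 1/155, and |x - 90/11| = |254*11 - 90*31|/(31*11) = 4/341.
Cross-multiplying, 1*341 = 341 < 620 = 4*155, so 1/155 is smaller: the convergent 41/5 is closer to x than 90/11.

41/5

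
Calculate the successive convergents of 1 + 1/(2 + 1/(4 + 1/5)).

Using the convergent recurrence p_i = a_i*p_{i-1} + p_{i-2}, q_i = a_i*q_{i-1} + q_{i-2} with p_{-2}=0, p_{-1}=1, q_{-2}=1, q_{-1}=0:
  i=0: a_0=1, p_0 = 1*1 + 0 = 1, q_0 = 1*0 + 1 = 1.
  i=1: a_1=2, p_1 = 2*1 + 1 = 3, q_1 = 2*1 + 0 = 2.
  i=2: a_2=4, p_2 = 4*3 + 1 = 13, q_2 = 4*2 + 1 = 9.
  i=3: a_3=5, p_3 = 5*13 + 3 = 68, q_3 = 5*9 + 2 = 47.

1/1, 3/2, 13/9, 68/47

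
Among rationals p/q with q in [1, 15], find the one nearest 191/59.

42/13

Expand x = 191/59 as a continued fraction with the Euclidean algorithm:
  191 = 3*59 + 14, so a_0 = 3.
  59 = 4*14 + 3, so a_1 = 4.
  14 = 4*3 + 2, so a_2 = 4.
  3 = 1*2 + 1, so a_3 = 1.
  2 = 2*1 + 0, so a_4 = 2.
so x = [3; 4, 4, 1, 2].
Convergents (p_i = a_i*p_{i-1} + p_{i-2}, q_i = a_i*q_{i-1} + q_{i-2} with p_{-2}=0, p_{-1}=1, q_{-2}=1, q_{-1}=0), until the denominator exceeds 15:
  i=0: a_0=3, p_0 = 3*1 + 0 = 3, q_0 = 3*0 + 1 = 1.
  i=1: a_1=4, p_1 = 4*3 + 1 = 13, q_1 = 4*1 + 0 = 4.
  i=2: a_2=4, p_2 = 4*13 + 3 = 55, q_2 = 4*4 + 1 = 17.
q_2 = 17 > 15, so the last convergent with denominator <= 15 is p_1/q_1 = 13/4.
The closest fraction with denominator <= 15 is either p_1/q_1 or the intermediate fraction (k*p_1 + p_0)/(k*q_1 + q_0) with the largest k >= 1 whose denominator stays <= 15; these approach x as k grows, and every other convergent or intermediate fraction in range is farther away.
Largest k: floor((15 - q_0)/q_1) = floor((15 - 1)/4) = 3.
That gives (3*13 + 3)/(3*4 + 1) = 42/13.
Compare the errors: |x - 13/4| = |191*4 - 13*59|/(59*4) = 3/236, and |x - 42/13| = |191*13 - 42*59|/(59*13) = 5/767.
Cross-multiplying, 5*236 = 1180 < 2301 = 3*767, so 5/767 is smaller: the intermediate fraction 42/13 is closer to x than 13/4.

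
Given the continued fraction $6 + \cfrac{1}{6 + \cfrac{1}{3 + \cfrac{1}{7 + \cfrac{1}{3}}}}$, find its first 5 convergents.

6/1, 37/6, 117/19, 856/139, 2685/436

Using the convergent recurrence p_i = a_i*p_{i-1} + p_{i-2}, q_i = a_i*q_{i-1} + q_{i-2} with p_{-2}=0, p_{-1}=1, q_{-2}=1, q_{-1}=0:
  i=0: a_0=6, p_0 = 6*1 + 0 = 6, q_0 = 6*0 + 1 = 1.
  i=1: a_1=6, p_1 = 6*6 + 1 = 37, q_1 = 6*1 + 0 = 6.
  i=2: a_2=3, p_2 = 3*37 + 6 = 117, q_2 = 3*6 + 1 = 19.
  i=3: a_3=7, p_3 = 7*117 + 37 = 856, q_3 = 7*19 + 6 = 139.
  i=4: a_4=3, p_4 = 3*856 + 117 = 2685, q_4 = 3*139 + 19 = 436.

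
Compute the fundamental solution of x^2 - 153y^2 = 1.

First expand sqrt(153) as a continued fraction. With x_i = (sqrt(153) + m_i)/d_i and (m_0, d_0) = (0, 1): a_0 = floor(sqrt(153)) = 12, since 12^2 = 144 <= 153 < 169 = 13^2.
Iterate m_{i+1} = d_i*a_i - m_i, d_{i+1} = (153 - m_{i+1}^2)/d_i, a_{i+1} = floor((a_0 + m_{i+1})/d_{i+1}):
  m_1 = 1*12 - 0 = 12, d_1 = (153 - 12^2)/1 = 9/1 = 9, a_1 = floor((12 + 12)/9) = 2.
  m_2 = 9*2 - 12 = 6, d_2 = (153 - 6^2)/9 = 117/9 = 13, a_2 = floor((12 + 6)/13) = 1.
  m_3 = 13*1 - 6 = 7, d_3 = (153 - 7^2)/13 = 104/13 = 8, a_3 = floor((12 + 7)/8) = 2.
  m_4 = 8*2 - 7 = 9, d_4 = (153 - 9^2)/8 = 72/8 = 9, a_4 = floor((12 + 9)/9) = 2.
  m_5 = 9*2 - 9 = 9, d_5 = (153 - 9^2)/9 = 72/9 = 8, a_5 = floor((12 + 9)/8) = 2.
  m_6 = 8*2 - 9 = 7, d_6 = (153 - 7^2)/8 = 104/8 = 13, a_6 = floor((12 + 7)/13) = 1.
  m_7 = 13*1 - 7 = 6, d_7 = (153 - 6^2)/13 = 117/13 = 9, a_7 = floor((12 + 6)/9) = 2.
  m_8 = 9*2 - 6 = 12, d_8 = (153 - 12^2)/9 = 9/9 = 1, a_8 = floor((12 + 12)/1) = 24.
  m_9 = 1*24 - 12 = 12, d_9 = (153 - 12^2)/1 = 9/1 = 9: (m_9, d_9) = (m_1, d_1) = (12, 9), so from here the quotients repeat a_1, ..., a_8; the period length is 8.
So sqrt(153) = [12; (2, 1, 2, 2, 2, 1, 2, 24)] with period length k = 8.
k is even, so the fundamental solution of x^2 - 153y^2 = 1 is (p_{k-1}, q_{k-1}) = (p_7, q_7); compute convergents through index 7.
Convergents (p_i = a_i*p_{i-1} + p_{i-2}, q_i = a_i*q_{i-1} + q_{i-2} with p_{-2}=0, p_{-1}=1, q_{-2}=1, q_{-1}=0):
  i=0: a_0=12, p_0 = 12*1 + 0 = 12, q_0 = 12*0 + 1 = 1.
  i=1: a_1=2, p_1 = 2*12 + 1 = 25, q_1 = 2*1 + 0 = 2.
  i=2: a_2=1, p_2 = 1*25 + 12 = 37, q_2 = 1*2 + 1 = 3.
  i=3: a_3=2, p_3 = 2*37 + 25 = 99, q_3 = 2*3 + 2 = 8.
  i=4: a_4=2, p_4 = 2*99 + 37 = 235, q_4 = 2*8 + 3 = 19.
  i=5: a_5=2, p_5 = 2*235 + 99 = 569, q_5 = 2*19 + 8 = 46.
  i=6: a_6=1, p_6 = 1*569 + 235 = 804, q_6 = 1*46 + 19 = 65.
  i=7: a_7=2, p_7 = 2*804 + 569 = 2177, q_7 = 2*65 + 46 = 176.
Check: 2177^2 - 153*176^2 = 4739329 - 4739328 = 1, so (x, y) = (2177, 176) solves the equation, and by the theorem it is the least positive solution.

(x, y) = (2177, 176)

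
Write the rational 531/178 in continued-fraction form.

Run the Euclidean algorithm on 531 and 178; the successive quotients are the partial quotients a_0, a_1, ... (each step inverts the fractional part left over by the previous one):
  531 = 2*178 + 175, so a_0 = 2.
  178 = 1*175 + 3, so a_1 = 1.
  175 = 58*3 + 1, so a_2 = 58.
  3 = 3*1 + 0, so a_3 = 3.
The remainder reaches 0 after 4 divisions, so the expansion has 4 partial quotients, read off in order.

[2; 1, 58, 3]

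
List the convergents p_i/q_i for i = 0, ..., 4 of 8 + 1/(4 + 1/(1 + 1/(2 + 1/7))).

Using the convergent recurrence p_i = a_i*p_{i-1} + p_{i-2}, q_i = a_i*q_{i-1} + q_{i-2} with p_{-2}=0, p_{-1}=1, q_{-2}=1, q_{-1}=0:
  i=0: a_0=8, p_0 = 8*1 + 0 = 8, q_0 = 8*0 + 1 = 1.
  i=1: a_1=4, p_1 = 4*8 + 1 = 33, q_1 = 4*1 + 0 = 4.
  i=2: a_2=1, p_2 = 1*33 + 8 = 41, q_2 = 1*4 + 1 = 5.
  i=3: a_3=2, p_3 = 2*41 + 33 = 115, q_3 = 2*5 + 4 = 14.
  i=4: a_4=7, p_4 = 7*115 + 41 = 846, q_4 = 7*14 + 5 = 103.

8/1, 33/4, 41/5, 115/14, 846/103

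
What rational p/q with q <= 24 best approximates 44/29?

Expand x = 44/29 as a continued fraction with the Euclidean algorithm:
  44 = 1*29 + 15, so a_0 = 1.
  29 = 1*15 + 14, so a_1 = 1.
  15 = 1*14 + 1, so a_2 = 1.
  14 = 14*1 + 0, so a_3 = 14.
so x = [1; 1, 1, 14].
Convergents (p_i = a_i*p_{i-1} + p_{i-2}, q_i = a_i*q_{i-1} + q_{i-2} with p_{-2}=0, p_{-1}=1, q_{-2}=1, q_{-1}=0), until the denominator exceeds 24:
  i=0: a_0=1, p_0 = 1*1 + 0 = 1, q_0 = 1*0 + 1 = 1.
  i=1: a_1=1, p_1 = 1*1 + 1 = 2, q_1 = 1*1 + 0 = 1.
  i=2: a_2=1, p_2 = 1*2 + 1 = 3, q_2 = 1*1 + 1 = 2.
  i=3: a_3=14, p_3 = 14*3 + 2 = 44, q_3 = 14*2 + 1 = 29.
q_3 = 29 > 24, so the last convergent with denominator <= 24 is p_2/q_2 = 3/2.
The closest fraction with denominator <= 24 is either p_2/q_2 or the intermediate fraction (k*p_2 + p_1)/(k*q_2 + q_1) with the largest k >= 1 whose denominator stays <= 24; these approach x as k grows, and every other convergent or intermediate fraction in range is farther away.
Largest k: floor((24 - q_1)/q_2) = floor((24 - 1)/2) = 11.
That gives (11*3 + 2)/(11*2 + 1) = 35/23.
Compare the errors: |x - 3/2| = |44*2 - 3*29|/(29*2) = 1/58, and |x - 35/23| = |44*23 - 35*29|/(29*23) = 3/667.
Cross-multiplying, 3*58 = 174 < 667 = 1*667, so 3/667 is smaller: the intermediate fraction 35/23 is closer to x than 3/2.

35/23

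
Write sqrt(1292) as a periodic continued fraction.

Write x_i = (sqrt(1292) + m_i)/d_i with (m_0, d_0) = (0, 1). a_0 = floor(sqrt(1292)) = 35, since 35^2 = 1225 <= 1292 < 1296 = 36^2.
Iterate m_{i+1} = d_i*a_i - m_i, d_{i+1} = (1292 - m_{i+1}^2)/d_i, a_{i+1} = floor((a_0 + m_{i+1})/d_{i+1}):
  m_1 = 1*35 - 0 = 35, d_1 = (1292 - 35^2)/1 = 67/1 = 67, a_1 = floor((35 + 35)/67) = 1.
  m_2 = 67*1 - 35 = 32, d_2 = (1292 - 32^2)/67 = 268/67 = 4, a_2 = floor((35 + 32)/4) = 16.
  m_3 = 4*16 - 32 = 32, d_3 = (1292 - 32^2)/4 = 268/4 = 67, a_3 = floor((35 + 32)/67) = 1.
  m_4 = 67*1 - 32 = 35, d_4 = (1292 - 35^2)/67 = 67/67 = 1, a_4 = floor((35 + 35)/1) = 70.
  m_5 = 1*70 - 35 = 35, d_5 = (1292 - 35^2)/1 = 67/1 = 67: (m_5, d_5) = (m_1, d_1) = (35, 67), so from here the quotients repeat a_1, ..., a_4; the period length is 4.
Hence the expansion of sqrt(1292) is a_0 = 35 followed by the repeating block 1, 16, 1, 70 (period 4).

[35; (1, 16, 1, 70)]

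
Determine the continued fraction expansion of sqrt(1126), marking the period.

Write x_i = (sqrt(1126) + m_i)/d_i with (m_0, d_0) = (0, 1). a_0 = floor(sqrt(1126)) = 33, since 33^2 = 1089 <= 1126 < 1156 = 34^2.
Iterate m_{i+1} = d_i*a_i - m_i, d_{i+1} = (1126 - m_{i+1}^2)/d_i, a_{i+1} = floor((a_0 + m_{i+1})/d_{i+1}):
  m_1 = 1*33 - 0 = 33, d_1 = (1126 - 33^2)/1 = 37/1 = 37, a_1 = floor((33 + 33)/37) = 1.
  m_2 = 37*1 - 33 = 4, d_2 = (1126 - 4^2)/37 = 1110/37 = 30, a_2 = floor((33 + 4)/30) = 1.
  m_3 = 30*1 - 4 = 26, d_3 = (1126 - 26^2)/30 = 450/30 = 15, a_3 = floor((33 + 26)/15) = 3.
  m_4 = 15*3 - 26 = 19, d_4 = (1126 - 19^2)/15 = 765/15 = 51, a_4 = floor((33 + 19)/51) = 1.
  m_5 = 51*1 - 19 = 32, d_5 = (1126 - 32^2)/51 = 102/51 = 2, a_5 = floor((33 + 32)/2) = 32.
  m_6 = 2*32 - 32 = 32, d_6 = (1126 - 32^2)/2 = 102/2 = 51, a_6 = floor((33 + 32)/51) = 1.
  m_7 = 51*1 - 32 = 19, d_7 = (1126 - 19^2)/51 = 765/51 = 15, a_7 = floor((33 + 19)/15) = 3.
  m_8 = 15*3 - 19 = 26, d_8 = (1126 - 26^2)/15 = 450/15 = 30, a_8 = floor((33 + 26)/30) = 1.
  m_9 = 30*1 - 26 = 4, d_9 = (1126 - 4^2)/30 = 1110/30 = 37, a_9 = floor((33 + 4)/37) = 1.
  m_10 = 37*1 - 4 = 33, d_10 = (1126 - 33^2)/37 = 37/37 = 1, a_10 = floor((33 + 33)/1) = 66.
  m_11 = 1*66 - 33 = 33, d_11 = (1126 - 33^2)/1 = 37/1 = 37: (m_11, d_11) = (m_1, d_1) = (33, 37), so from here the quotients repeat a_1, ..., a_10; the period length is 10.
Hence the expansion of sqrt(1126) is a_0 = 33 followed by the repeating block 1, 1, 3, 1, 32, 1, 3, 1, 1, 66 (period 10).

[33; (1, 1, 3, 1, 32, 1, 3, 1, 1, 66)]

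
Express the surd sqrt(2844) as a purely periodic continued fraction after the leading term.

[53; (3, 26, 3, 106)]

Write x_i = (sqrt(2844) + m_i)/d_i with (m_0, d_0) = (0, 1). a_0 = floor(sqrt(2844)) = 53, since 53^2 = 2809 <= 2844 < 2916 = 54^2.
Iterate m_{i+1} = d_i*a_i - m_i, d_{i+1} = (2844 - m_{i+1}^2)/d_i, a_{i+1} = floor((a_0 + m_{i+1})/d_{i+1}):
  m_1 = 1*53 - 0 = 53, d_1 = (2844 - 53^2)/1 = 35/1 = 35, a_1 = floor((53 + 53)/35) = 3.
  m_2 = 35*3 - 53 = 52, d_2 = (2844 - 52^2)/35 = 140/35 = 4, a_2 = floor((53 + 52)/4) = 26.
  m_3 = 4*26 - 52 = 52, d_3 = (2844 - 52^2)/4 = 140/4 = 35, a_3 = floor((53 + 52)/35) = 3.
  m_4 = 35*3 - 52 = 53, d_4 = (2844 - 53^2)/35 = 35/35 = 1, a_4 = floor((53 + 53)/1) = 106.
  m_5 = 1*106 - 53 = 53, d_5 = (2844 - 53^2)/1 = 35/1 = 35: (m_5, d_5) = (m_1, d_1) = (53, 35), so from here the quotients repeat a_1, ..., a_4; the period length is 4.
Hence the expansion of sqrt(2844) is a_0 = 53 followed by the repeating block 3, 26, 3, 106 (period 4).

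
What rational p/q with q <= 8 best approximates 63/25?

Expand x = 63/25 as a continued fraction with the Euclidean algorithm:
  63 = 2*25 + 13, so a_0 = 2.
  25 = 1*13 + 12, so a_1 = 1.
  13 = 1*12 + 1, so a_2 = 1.
  12 = 12*1 + 0, so a_3 = 12.
so x = [2; 1, 1, 12].
Convergents (p_i = a_i*p_{i-1} + p_{i-2}, q_i = a_i*q_{i-1} + q_{i-2} with p_{-2}=0, p_{-1}=1, q_{-2}=1, q_{-1}=0), until the denominator exceeds 8:
  i=0: a_0=2, p_0 = 2*1 + 0 = 2, q_0 = 2*0 + 1 = 1.
  i=1: a_1=1, p_1 = 1*2 + 1 = 3, q_1 = 1*1 + 0 = 1.
  i=2: a_2=1, p_2 = 1*3 + 2 = 5, q_2 = 1*1 + 1 = 2.
  i=3: a_3=12, p_3 = 12*5 + 3 = 63, q_3 = 12*2 + 1 = 25.
q_3 = 25 > 8, so the last convergent with denominator <= 8 is p_2/q_2 = 5/2.
The closest fraction with denominator <= 8 is either p_2/q_2 or the intermediate fraction (k*p_2 + p_1)/(k*q_2 + q_1) with the largest k >= 1 whose denominator stays <= 8; these approach x as k grows, and every other convergent or intermediate fraction in range is farther away.
Largest k: floor((8 - q_1)/q_2) = floor((8 - 1)/2) = 3.
That gives (3*5 + 3)/(3*2 + 1) = 18/7.
Compare the errors: |x - 5/2| = |63*2 - 5*25|/(25*2) = 1/50, and |x - 18/7| = |63*7 - 18*25|/(25*7) = 9/175.
Cross-multiplying, 1*175 = 175 < 450 = 9*50, so 1/50 is smaller: the convergent 5/2 is closer to x than 18/7.

5/2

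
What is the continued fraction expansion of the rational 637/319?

[1; 1, 318]

Run the Euclidean algorithm on 637 and 319; the successive quotients are the partial quotients a_0, a_1, ... (each step inverts the fractional part left over by the previous one):
  637 = 1*319 + 318, so a_0 = 1.
  319 = 1*318 + 1, so a_1 = 1.
  318 = 318*1 + 0, so a_2 = 318.
The remainder reaches 0 after 3 divisions, so the expansion has 3 partial quotients, read off in order.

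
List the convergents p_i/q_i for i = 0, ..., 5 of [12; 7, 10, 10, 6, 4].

12/1, 85/7, 862/71, 8705/717, 53092/4373, 221073/18209

Using the convergent recurrence p_i = a_i*p_{i-1} + p_{i-2}, q_i = a_i*q_{i-1} + q_{i-2} with p_{-2}=0, p_{-1}=1, q_{-2}=1, q_{-1}=0:
  i=0: a_0=12, p_0 = 12*1 + 0 = 12, q_0 = 12*0 + 1 = 1.
  i=1: a_1=7, p_1 = 7*12 + 1 = 85, q_1 = 7*1 + 0 = 7.
  i=2: a_2=10, p_2 = 10*85 + 12 = 862, q_2 = 10*7 + 1 = 71.
  i=3: a_3=10, p_3 = 10*862 + 85 = 8705, q_3 = 10*71 + 7 = 717.
  i=4: a_4=6, p_4 = 6*8705 + 862 = 53092, q_4 = 6*717 + 71 = 4373.
  i=5: a_5=4, p_5 = 4*53092 + 8705 = 221073, q_5 = 4*4373 + 717 = 18209.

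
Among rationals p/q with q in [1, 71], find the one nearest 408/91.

Expand x = 408/91 as a continued fraction with the Euclidean algorithm:
  408 = 4*91 + 44, so a_0 = 4.
  91 = 2*44 + 3, so a_1 = 2.
  44 = 14*3 + 2, so a_2 = 14.
  3 = 1*2 + 1, so a_3 = 1.
  2 = 2*1 + 0, so a_4 = 2.
so x = [4; 2, 14, 1, 2].
Convergents (p_i = a_i*p_{i-1} + p_{i-2}, q_i = a_i*q_{i-1} + q_{i-2} with p_{-2}=0, p_{-1}=1, q_{-2}=1, q_{-1}=0), until the denominator exceeds 71:
  i=0: a_0=4, p_0 = 4*1 + 0 = 4, q_0 = 4*0 + 1 = 1.
  i=1: a_1=2, p_1 = 2*4 + 1 = 9, q_1 = 2*1 + 0 = 2.
  i=2: a_2=14, p_2 = 14*9 + 4 = 130, q_2 = 14*2 + 1 = 29.
  i=3: a_3=1, p_3 = 1*130 + 9 = 139, q_3 = 1*29 + 2 = 31.
  i=4: a_4=2, p_4 = 2*139 + 130 = 408, q_4 = 2*31 + 29 = 91.
q_4 = 91 > 71, so the last convergent with denominator <= 71 is p_3/q_3 = 139/31.
The closest fraction with denominator <= 71 is either p_3/q_3 or the intermediate fraction (k*p_3 + p_2)/(k*q_3 + q_2) with the largest k >= 1 whose denominator stays <= 71; these approach x as k grows, and every other convergent or intermediate fraction in range is farther away.
Largest k: floor((71 - q_2)/q_3) = floor((71 - 29)/31) = 1.
That gives (1*139 + 130)/(1*31 + 29) = 269/60.
Compare the errors: |x - 139/31| = |408*31 - 139*91|/(91*31) = 1/2821, and |x - 269/60| = |408*60 - 269*91|/(91*60) = 1/5460.
Cross-multiplying, 1*2821 = 2821 < 5460 = 1*5460, so 1/5460 is smaller: the intermediate fraction 269/60 is closer to x than 139/31.

269/60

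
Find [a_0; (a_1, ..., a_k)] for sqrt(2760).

Write x_i = (sqrt(2760) + m_i)/d_i with (m_0, d_0) = (0, 1). a_0 = floor(sqrt(2760)) = 52, since 52^2 = 2704 <= 2760 < 2809 = 53^2.
Iterate m_{i+1} = d_i*a_i - m_i, d_{i+1} = (2760 - m_{i+1}^2)/d_i, a_{i+1} = floor((a_0 + m_{i+1})/d_{i+1}):
  m_1 = 1*52 - 0 = 52, d_1 = (2760 - 52^2)/1 = 56/1 = 56, a_1 = floor((52 + 52)/56) = 1.
  m_2 = 56*1 - 52 = 4, d_2 = (2760 - 4^2)/56 = 2744/56 = 49, a_2 = floor((52 + 4)/49) = 1.
  m_3 = 49*1 - 4 = 45, d_3 = (2760 - 45^2)/49 = 735/49 = 15, a_3 = floor((52 + 45)/15) = 6.
  m_4 = 15*6 - 45 = 45, d_4 = (2760 - 45^2)/15 = 735/15 = 49, a_4 = floor((52 + 45)/49) = 1.
  m_5 = 49*1 - 45 = 4, d_5 = (2760 - 4^2)/49 = 2744/49 = 56, a_5 = floor((52 + 4)/56) = 1.
  m_6 = 56*1 - 4 = 52, d_6 = (2760 - 52^2)/56 = 56/56 = 1, a_6 = floor((52 + 52)/1) = 104.
  m_7 = 1*104 - 52 = 52, d_7 = (2760 - 52^2)/1 = 56/1 = 56: (m_7, d_7) = (m_1, d_1) = (52, 56), so from here the quotients repeat a_1, ..., a_6; the period length is 6.
Hence the expansion of sqrt(2760) is a_0 = 52 followed by the repeating block 1, 1, 6, 1, 1, 104 (period 6).

[52; (1, 1, 6, 1, 1, 104)]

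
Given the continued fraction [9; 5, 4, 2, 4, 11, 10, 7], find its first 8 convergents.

Using the convergent recurrence p_i = a_i*p_{i-1} + p_{i-2}, q_i = a_i*q_{i-1} + q_{i-2} with p_{-2}=0, p_{-1}=1, q_{-2}=1, q_{-1}=0:
  i=0: a_0=9, p_0 = 9*1 + 0 = 9, q_0 = 9*0 + 1 = 1.
  i=1: a_1=5, p_1 = 5*9 + 1 = 46, q_1 = 5*1 + 0 = 5.
  i=2: a_2=4, p_2 = 4*46 + 9 = 193, q_2 = 4*5 + 1 = 21.
  i=3: a_3=2, p_3 = 2*193 + 46 = 432, q_3 = 2*21 + 5 = 47.
  i=4: a_4=4, p_4 = 4*432 + 193 = 1921, q_4 = 4*47 + 21 = 209.
  i=5: a_5=11, p_5 = 11*1921 + 432 = 21563, q_5 = 11*209 + 47 = 2346.
  i=6: a_6=10, p_6 = 10*21563 + 1921 = 217551, q_6 = 10*2346 + 209 = 23669.
  i=7: a_7=7, p_7 = 7*217551 + 21563 = 1544420, q_7 = 7*23669 + 2346 = 168029.

9/1, 46/5, 193/21, 432/47, 1921/209, 21563/2346, 217551/23669, 1544420/168029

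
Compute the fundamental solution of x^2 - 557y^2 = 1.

First expand sqrt(557) as a continued fraction. With x_i = (sqrt(557) + m_i)/d_i and (m_0, d_0) = (0, 1): a_0 = floor(sqrt(557)) = 23, since 23^2 = 529 <= 557 < 576 = 24^2.
Iterate m_{i+1} = d_i*a_i - m_i, d_{i+1} = (557 - m_{i+1}^2)/d_i, a_{i+1} = floor((a_0 + m_{i+1})/d_{i+1}):
  m_1 = 1*23 - 0 = 23, d_1 = (557 - 23^2)/1 = 28/1 = 28, a_1 = floor((23 + 23)/28) = 1.
  m_2 = 28*1 - 23 = 5, d_2 = (557 - 5^2)/28 = 532/28 = 19, a_2 = floor((23 + 5)/19) = 1.
  m_3 = 19*1 - 5 = 14, d_3 = (557 - 14^2)/19 = 361/19 = 19, a_3 = floor((23 + 14)/19) = 1.
  m_4 = 19*1 - 14 = 5, d_4 = (557 - 5^2)/19 = 532/19 = 28, a_4 = floor((23 + 5)/28) = 1.
  m_5 = 28*1 - 5 = 23, d_5 = (557 - 23^2)/28 = 28/28 = 1, a_5 = floor((23 + 23)/1) = 46.
  m_6 = 1*46 - 23 = 23, d_6 = (557 - 23^2)/1 = 28/1 = 28: (m_6, d_6) = (m_1, d_1) = (23, 28), so from here the quotients repeat a_1, ..., a_5; the period length is 5.
So sqrt(557) = [23; (1, 1, 1, 1, 46)] with period length k = 5.
k is odd, so (p_{k-1}, q_{k-1}) only solves x^2 - 557y^2 = -1 and the fundamental solution of x^2 - 557y^2 = 1 is (p_{2k-1}, q_{2k-1}) = (p_9, q_9); compute convergents through index 9, running through the period twice.
Convergents (p_i = a_i*p_{i-1} + p_{i-2}, q_i = a_i*q_{i-1} + q_{i-2} with p_{-2}=0, p_{-1}=1, q_{-2}=1, q_{-1}=0):
  i=0: a_0=23, p_0 = 23*1 + 0 = 23, q_0 = 23*0 + 1 = 1.
  i=1: a_1=1, p_1 = 1*23 + 1 = 24, q_1 = 1*1 + 0 = 1.
  i=2: a_2=1, p_2 = 1*24 + 23 = 47, q_2 = 1*1 + 1 = 2.
  i=3: a_3=1, p_3 = 1*47 + 24 = 71, q_3 = 1*2 + 1 = 3.
  i=4: a_4=1, p_4 = 1*71 + 47 = 118, q_4 = 1*3 + 2 = 5.
  i=5: a_5=46, p_5 = 46*118 + 71 = 5499, q_5 = 46*5 + 3 = 233.
  i=6: a_6=1, p_6 = 1*5499 + 118 = 5617, q_6 = 1*233 + 5 = 238.
  i=7: a_7=1, p_7 = 1*5617 + 5499 = 11116, q_7 = 1*238 + 233 = 471.
  i=8: a_8=1, p_8 = 1*11116 + 5617 = 16733, q_8 = 1*471 + 238 = 709.
  i=9: a_9=1, p_9 = 1*16733 + 11116 = 27849, q_9 = 1*709 + 471 = 1180.
Indeed p_4^2 - 557*q_4^2 = 13924 - 13925 = -1, not +1.
Check: 27849^2 - 557*1180^2 = 775566801 - 775566800 = 1, so (x, y) = (27849, 1180) solves the equation, and by the theorem it is the least positive solution.

(x, y) = (27849, 1180)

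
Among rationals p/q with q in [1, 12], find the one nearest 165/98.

Expand x = 165/98 as a continued fraction with the Euclidean algorithm:
  165 = 1*98 + 67, so a_0 = 1.
  98 = 1*67 + 31, so a_1 = 1.
  67 = 2*31 + 5, so a_2 = 2.
  31 = 6*5 + 1, so a_3 = 6.
  5 = 5*1 + 0, so a_4 = 5.
so x = [1; 1, 2, 6, 5].
Convergents (p_i = a_i*p_{i-1} + p_{i-2}, q_i = a_i*q_{i-1} + q_{i-2} with p_{-2}=0, p_{-1}=1, q_{-2}=1, q_{-1}=0), until the denominator exceeds 12:
  i=0: a_0=1, p_0 = 1*1 + 0 = 1, q_0 = 1*0 + 1 = 1.
  i=1: a_1=1, p_1 = 1*1 + 1 = 2, q_1 = 1*1 + 0 = 1.
  i=2: a_2=2, p_2 = 2*2 + 1 = 5, q_2 = 2*1 + 1 = 3.
  i=3: a_3=6, p_3 = 6*5 + 2 = 32, q_3 = 6*3 + 1 = 19.
q_3 = 19 > 12, so the last convergent with denominator <= 12 is p_2/q_2 = 5/3.
The closest fraction with denominator <= 12 is either p_2/q_2 or the intermediate fraction (k*p_2 + p_1)/(k*q_2 + q_1) with the largest k >= 1 whose denominator stays <= 12; these approach x as k grows, and every other convergent or intermediate fraction in range is farther away.
Largest k: floor((12 - q_1)/q_2) = floor((12 - 1)/3) = 3.
That gives (3*5 + 2)/(3*3 + 1) = 17/10.
Compare the errors: |x - 5/3| = |165*3 - 5*98|/(98*3) = 5/294, and |x - 17/10| = |165*10 - 17*98|/(98*10) = 16/980.
Cross-multiplying, 16*294 = 4704 < 4900 = 5*980, so 16/980 is smaller: the intermediate fraction 17/10 is closer to x than 5/3.

17/10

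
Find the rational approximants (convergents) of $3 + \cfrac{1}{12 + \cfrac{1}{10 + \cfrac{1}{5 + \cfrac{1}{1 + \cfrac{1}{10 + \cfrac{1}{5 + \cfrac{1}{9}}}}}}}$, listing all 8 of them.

Using the convergent recurrence p_i = a_i*p_{i-1} + p_{i-2}, q_i = a_i*q_{i-1} + q_{i-2} with p_{-2}=0, p_{-1}=1, q_{-2}=1, q_{-1}=0:
  i=0: a_0=3, p_0 = 3*1 + 0 = 3, q_0 = 3*0 + 1 = 1.
  i=1: a_1=12, p_1 = 12*3 + 1 = 37, q_1 = 12*1 + 0 = 12.
  i=2: a_2=10, p_2 = 10*37 + 3 = 373, q_2 = 10*12 + 1 = 121.
  i=3: a_3=5, p_3 = 5*373 + 37 = 1902, q_3 = 5*121 + 12 = 617.
  i=4: a_4=1, p_4 = 1*1902 + 373 = 2275, q_4 = 1*617 + 121 = 738.
  i=5: a_5=10, p_5 = 10*2275 + 1902 = 24652, q_5 = 10*738 + 617 = 7997.
  i=6: a_6=5, p_6 = 5*24652 + 2275 = 125535, q_6 = 5*7997 + 738 = 40723.
  i=7: a_7=9, p_7 = 9*125535 + 24652 = 1154467, q_7 = 9*40723 + 7997 = 374504.

3/1, 37/12, 373/121, 1902/617, 2275/738, 24652/7997, 125535/40723, 1154467/374504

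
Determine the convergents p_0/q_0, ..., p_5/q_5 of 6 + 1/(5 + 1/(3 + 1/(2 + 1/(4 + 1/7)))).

6/1, 31/5, 99/16, 229/37, 1015/164, 7334/1185

Using the convergent recurrence p_i = a_i*p_{i-1} + p_{i-2}, q_i = a_i*q_{i-1} + q_{i-2} with p_{-2}=0, p_{-1}=1, q_{-2}=1, q_{-1}=0:
  i=0: a_0=6, p_0 = 6*1 + 0 = 6, q_0 = 6*0 + 1 = 1.
  i=1: a_1=5, p_1 = 5*6 + 1 = 31, q_1 = 5*1 + 0 = 5.
  i=2: a_2=3, p_2 = 3*31 + 6 = 99, q_2 = 3*5 + 1 = 16.
  i=3: a_3=2, p_3 = 2*99 + 31 = 229, q_3 = 2*16 + 5 = 37.
  i=4: a_4=4, p_4 = 4*229 + 99 = 1015, q_4 = 4*37 + 16 = 164.
  i=5: a_5=7, p_5 = 7*1015 + 229 = 7334, q_5 = 7*164 + 37 = 1185.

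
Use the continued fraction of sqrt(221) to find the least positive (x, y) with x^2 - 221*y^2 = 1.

(x, y) = (1665, 112)

First expand sqrt(221) as a continued fraction. With x_i = (sqrt(221) + m_i)/d_i and (m_0, d_0) = (0, 1): a_0 = floor(sqrt(221)) = 14, since 14^2 = 196 <= 221 < 225 = 15^2.
Iterate m_{i+1} = d_i*a_i - m_i, d_{i+1} = (221 - m_{i+1}^2)/d_i, a_{i+1} = floor((a_0 + m_{i+1})/d_{i+1}):
  m_1 = 1*14 - 0 = 14, d_1 = (221 - 14^2)/1 = 25/1 = 25, a_1 = floor((14 + 14)/25) = 1.
  m_2 = 25*1 - 14 = 11, d_2 = (221 - 11^2)/25 = 100/25 = 4, a_2 = floor((14 + 11)/4) = 6.
  m_3 = 4*6 - 11 = 13, d_3 = (221 - 13^2)/4 = 52/4 = 13, a_3 = floor((14 + 13)/13) = 2.
  m_4 = 13*2 - 13 = 13, d_4 = (221 - 13^2)/13 = 52/13 = 4, a_4 = floor((14 + 13)/4) = 6.
  m_5 = 4*6 - 13 = 11, d_5 = (221 - 11^2)/4 = 100/4 = 25, a_5 = floor((14 + 11)/25) = 1.
  m_6 = 25*1 - 11 = 14, d_6 = (221 - 14^2)/25 = 25/25 = 1, a_6 = floor((14 + 14)/1) = 28.
  m_7 = 1*28 - 14 = 14, d_7 = (221 - 14^2)/1 = 25/1 = 25: (m_7, d_7) = (m_1, d_1) = (14, 25), so from here the quotients repeat a_1, ..., a_6; the period length is 6.
So sqrt(221) = [14; (1, 6, 2, 6, 1, 28)] with period length k = 6.
k is even, so the fundamental solution of x^2 - 221y^2 = 1 is (p_{k-1}, q_{k-1}) = (p_5, q_5); compute convergents through index 5.
Convergents (p_i = a_i*p_{i-1} + p_{i-2}, q_i = a_i*q_{i-1} + q_{i-2} with p_{-2}=0, p_{-1}=1, q_{-2}=1, q_{-1}=0):
  i=0: a_0=14, p_0 = 14*1 + 0 = 14, q_0 = 14*0 + 1 = 1.
  i=1: a_1=1, p_1 = 1*14 + 1 = 15, q_1 = 1*1 + 0 = 1.
  i=2: a_2=6, p_2 = 6*15 + 14 = 104, q_2 = 6*1 + 1 = 7.
  i=3: a_3=2, p_3 = 2*104 + 15 = 223, q_3 = 2*7 + 1 = 15.
  i=4: a_4=6, p_4 = 6*223 + 104 = 1442, q_4 = 6*15 + 7 = 97.
  i=5: a_5=1, p_5 = 1*1442 + 223 = 1665, q_5 = 1*97 + 15 = 112.
Check: 1665^2 - 221*112^2 = 2772225 - 2772224 = 1, so (x, y) = (1665, 112) solves the equation, and by the theorem it is the least positive solution.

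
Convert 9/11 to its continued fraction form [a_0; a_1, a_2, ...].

Run the Euclidean algorithm on 9 and 11; the successive quotients are the partial quotients a_0, a_1, ... (each step inverts the fractional part left over by the previous one):
  9 = 0*11 + 9, so a_0 = 0.
  11 = 1*9 + 2, so a_1 = 1.
  9 = 4*2 + 1, so a_2 = 4.
  2 = 2*1 + 0, so a_3 = 2.
The remainder reaches 0 after 4 divisions, so the expansion has 4 partial quotients, read off in order.

[0; 1, 4, 2]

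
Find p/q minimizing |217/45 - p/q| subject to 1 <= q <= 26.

Expand x = 217/45 as a continued fraction with the Euclidean algorithm:
  217 = 4*45 + 37, so a_0 = 4.
  45 = 1*37 + 8, so a_1 = 1.
  37 = 4*8 + 5, so a_2 = 4.
  8 = 1*5 + 3, so a_3 = 1.
  5 = 1*3 + 2, so a_4 = 1.
  3 = 1*2 + 1, so a_5 = 1.
  2 = 2*1 + 0, so a_6 = 2.
so x = [4; 1, 4, 1, 1, 1, 2].
Convergents (p_i = a_i*p_{i-1} + p_{i-2}, q_i = a_i*q_{i-1} + q_{i-2} with p_{-2}=0, p_{-1}=1, q_{-2}=1, q_{-1}=0), until the denominator exceeds 26:
  i=0: a_0=4, p_0 = 4*1 + 0 = 4, q_0 = 4*0 + 1 = 1.
  i=1: a_1=1, p_1 = 1*4 + 1 = 5, q_1 = 1*1 + 0 = 1.
  i=2: a_2=4, p_2 = 4*5 + 4 = 24, q_2 = 4*1 + 1 = 5.
  i=3: a_3=1, p_3 = 1*24 + 5 = 29, q_3 = 1*5 + 1 = 6.
  i=4: a_4=1, p_4 = 1*29 + 24 = 53, q_4 = 1*6 + 5 = 11.
  i=5: a_5=1, p_5 = 1*53 + 29 = 82, q_5 = 1*11 + 6 = 17.
  i=6: a_6=2, p_6 = 2*82 + 53 = 217, q_6 = 2*17 + 11 = 45.
q_6 = 45 > 26, so the last convergent with denominator <= 26 is p_5/q_5 = 82/17.
The closest fraction with denominator <= 26 is either p_5/q_5 or the intermediate fraction (k*p_5 + p_4)/(k*q_5 + q_4) with the largest k >= 1 whose denominator stays <= 26; these approach x as k grows, and every other convergent or intermediate fraction in range is farther away.
Largest k: floor((26 - q_4)/q_5) = floor((26 - 11)/17) = 0.
Since k = 0, no intermediate fraction beyond p_5/q_5 has denominator <= 26, so the convergent 82/17 is the closest (its error is |217*17 - 82*45|/(45*17) = 1/765).

82/17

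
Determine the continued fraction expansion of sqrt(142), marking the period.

[11; (1, 10, 1, 22)]

Write x_i = (sqrt(142) + m_i)/d_i with (m_0, d_0) = (0, 1). a_0 = floor(sqrt(142)) = 11, since 11^2 = 121 <= 142 < 144 = 12^2.
Iterate m_{i+1} = d_i*a_i - m_i, d_{i+1} = (142 - m_{i+1}^2)/d_i, a_{i+1} = floor((a_0 + m_{i+1})/d_{i+1}):
  m_1 = 1*11 - 0 = 11, d_1 = (142 - 11^2)/1 = 21/1 = 21, a_1 = floor((11 + 11)/21) = 1.
  m_2 = 21*1 - 11 = 10, d_2 = (142 - 10^2)/21 = 42/21 = 2, a_2 = floor((11 + 10)/2) = 10.
  m_3 = 2*10 - 10 = 10, d_3 = (142 - 10^2)/2 = 42/2 = 21, a_3 = floor((11 + 10)/21) = 1.
  m_4 = 21*1 - 10 = 11, d_4 = (142 - 11^2)/21 = 21/21 = 1, a_4 = floor((11 + 11)/1) = 22.
  m_5 = 1*22 - 11 = 11, d_5 = (142 - 11^2)/1 = 21/1 = 21: (m_5, d_5) = (m_1, d_1) = (11, 21), so from here the quotients repeat a_1, ..., a_4; the period length is 4.
Hence the expansion of sqrt(142) is a_0 = 11 followed by the repeating block 1, 10, 1, 22 (period 4).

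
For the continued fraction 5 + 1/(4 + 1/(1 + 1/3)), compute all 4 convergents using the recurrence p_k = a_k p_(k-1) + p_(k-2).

5/1, 21/4, 26/5, 99/19

Using the convergent recurrence p_i = a_i*p_{i-1} + p_{i-2}, q_i = a_i*q_{i-1} + q_{i-2} with p_{-2}=0, p_{-1}=1, q_{-2}=1, q_{-1}=0:
  i=0: a_0=5, p_0 = 5*1 + 0 = 5, q_0 = 5*0 + 1 = 1.
  i=1: a_1=4, p_1 = 4*5 + 1 = 21, q_1 = 4*1 + 0 = 4.
  i=2: a_2=1, p_2 = 1*21 + 5 = 26, q_2 = 1*4 + 1 = 5.
  i=3: a_3=3, p_3 = 3*26 + 21 = 99, q_3 = 3*5 + 4 = 19.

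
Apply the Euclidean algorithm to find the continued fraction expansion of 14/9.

Run the Euclidean algorithm on 14 and 9; the successive quotients are the partial quotients a_0, a_1, ... (each step inverts the fractional part left over by the previous one):
  14 = 1*9 + 5, so a_0 = 1.
  9 = 1*5 + 4, so a_1 = 1.
  5 = 1*4 + 1, so a_2 = 1.
  4 = 4*1 + 0, so a_3 = 4.
The remainder reaches 0 after 4 divisions, so the expansion has 4 partial quotients, read off in order.

[1; 1, 1, 4]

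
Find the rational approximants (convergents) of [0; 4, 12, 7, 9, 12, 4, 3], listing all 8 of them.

Using the convergent recurrence p_i = a_i*p_{i-1} + p_{i-2}, q_i = a_i*q_{i-1} + q_{i-2} with p_{-2}=0, p_{-1}=1, q_{-2}=1, q_{-1}=0:
  i=0: a_0=0, p_0 = 0*1 + 0 = 0, q_0 = 0*0 + 1 = 1.
  i=1: a_1=4, p_1 = 4*0 + 1 = 1, q_1 = 4*1 + 0 = 4.
  i=2: a_2=12, p_2 = 12*1 + 0 = 12, q_2 = 12*4 + 1 = 49.
  i=3: a_3=7, p_3 = 7*12 + 1 = 85, q_3 = 7*49 + 4 = 347.
  i=4: a_4=9, p_4 = 9*85 + 12 = 777, q_4 = 9*347 + 49 = 3172.
  i=5: a_5=12, p_5 = 12*777 + 85 = 9409, q_5 = 12*3172 + 347 = 38411.
  i=6: a_6=4, p_6 = 4*9409 + 777 = 38413, q_6 = 4*38411 + 3172 = 156816.
  i=7: a_7=3, p_7 = 3*38413 + 9409 = 124648, q_7 = 3*156816 + 38411 = 508859.

0/1, 1/4, 12/49, 85/347, 777/3172, 9409/38411, 38413/156816, 124648/508859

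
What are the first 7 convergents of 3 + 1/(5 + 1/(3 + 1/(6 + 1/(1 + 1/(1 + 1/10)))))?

3/1, 16/5, 51/16, 322/101, 373/117, 695/218, 7323/2297

Using the convergent recurrence p_i = a_i*p_{i-1} + p_{i-2}, q_i = a_i*q_{i-1} + q_{i-2} with p_{-2}=0, p_{-1}=1, q_{-2}=1, q_{-1}=0:
  i=0: a_0=3, p_0 = 3*1 + 0 = 3, q_0 = 3*0 + 1 = 1.
  i=1: a_1=5, p_1 = 5*3 + 1 = 16, q_1 = 5*1 + 0 = 5.
  i=2: a_2=3, p_2 = 3*16 + 3 = 51, q_2 = 3*5 + 1 = 16.
  i=3: a_3=6, p_3 = 6*51 + 16 = 322, q_3 = 6*16 + 5 = 101.
  i=4: a_4=1, p_4 = 1*322 + 51 = 373, q_4 = 1*101 + 16 = 117.
  i=5: a_5=1, p_5 = 1*373 + 322 = 695, q_5 = 1*117 + 101 = 218.
  i=6: a_6=10, p_6 = 10*695 + 373 = 7323, q_6 = 10*218 + 117 = 2297.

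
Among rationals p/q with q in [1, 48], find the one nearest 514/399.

Expand x = 514/399 as a continued fraction with the Euclidean algorithm:
  514 = 1*399 + 115, so a_0 = 1.
  399 = 3*115 + 54, so a_1 = 3.
  115 = 2*54 + 7, so a_2 = 2.
  54 = 7*7 + 5, so a_3 = 7.
  7 = 1*5 + 2, so a_4 = 1.
  5 = 2*2 + 1, so a_5 = 2.
  2 = 2*1 + 0, so a_6 = 2.
so x = [1; 3, 2, 7, 1, 2, 2].
Convergents (p_i = a_i*p_{i-1} + p_{i-2}, q_i = a_i*q_{i-1} + q_{i-2} with p_{-2}=0, p_{-1}=1, q_{-2}=1, q_{-1}=0), until the denominator exceeds 48:
  i=0: a_0=1, p_0 = 1*1 + 0 = 1, q_0 = 1*0 + 1 = 1.
  i=1: a_1=3, p_1 = 3*1 + 1 = 4, q_1 = 3*1 + 0 = 3.
  i=2: a_2=2, p_2 = 2*4 + 1 = 9, q_2 = 2*3 + 1 = 7.
  i=3: a_3=7, p_3 = 7*9 + 4 = 67, q_3 = 7*7 + 3 = 52.
q_3 = 52 > 48, so the last convergent with denominator <= 48 is p_2/q_2 = 9/7.
The closest fraction with denominator <= 48 is either p_2/q_2 or the intermediate fraction (k*p_2 + p_1)/(k*q_2 + q_1) with the largest k >= 1 whose denominator stays <= 48; these approach x as k grows, and every other convergent or intermediate fraction in range is farther away.
Largest k: floor((48 - q_1)/q_2) = floor((48 - 3)/7) = 6.
That gives (6*9 + 4)/(6*7 + 3) = 58/45.
Compare the errors: |x - 9/7| = |514*7 - 9*399|/(399*7) = 7/2793, and |x - 58/45| = |514*45 - 58*399|/(399*45) = 12/17955.
Cross-multiplying, 12*2793 = 33516 < 125685 = 7*17955, so 12/17955 is smaller: the intermediate fraction 58/45 is closer to x than 9/7.

58/45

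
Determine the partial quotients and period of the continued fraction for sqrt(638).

[25; (3, 1, 6, 2, 6, 1, 3, 50)]

Write x_i = (sqrt(638) + m_i)/d_i with (m_0, d_0) = (0, 1). a_0 = floor(sqrt(638)) = 25, since 25^2 = 625 <= 638 < 676 = 26^2.
Iterate m_{i+1} = d_i*a_i - m_i, d_{i+1} = (638 - m_{i+1}^2)/d_i, a_{i+1} = floor((a_0 + m_{i+1})/d_{i+1}):
  m_1 = 1*25 - 0 = 25, d_1 = (638 - 25^2)/1 = 13/1 = 13, a_1 = floor((25 + 25)/13) = 3.
  m_2 = 13*3 - 25 = 14, d_2 = (638 - 14^2)/13 = 442/13 = 34, a_2 = floor((25 + 14)/34) = 1.
  m_3 = 34*1 - 14 = 20, d_3 = (638 - 20^2)/34 = 238/34 = 7, a_3 = floor((25 + 20)/7) = 6.
  m_4 = 7*6 - 20 = 22, d_4 = (638 - 22^2)/7 = 154/7 = 22, a_4 = floor((25 + 22)/22) = 2.
  m_5 = 22*2 - 22 = 22, d_5 = (638 - 22^2)/22 = 154/22 = 7, a_5 = floor((25 + 22)/7) = 6.
  m_6 = 7*6 - 22 = 20, d_6 = (638 - 20^2)/7 = 238/7 = 34, a_6 = floor((25 + 20)/34) = 1.
  m_7 = 34*1 - 20 = 14, d_7 = (638 - 14^2)/34 = 442/34 = 13, a_7 = floor((25 + 14)/13) = 3.
  m_8 = 13*3 - 14 = 25, d_8 = (638 - 25^2)/13 = 13/13 = 1, a_8 = floor((25 + 25)/1) = 50.
  m_9 = 1*50 - 25 = 25, d_9 = (638 - 25^2)/1 = 13/1 = 13: (m_9, d_9) = (m_1, d_1) = (25, 13), so from here the quotients repeat a_1, ..., a_8; the period length is 8.
Hence the expansion of sqrt(638) is a_0 = 25 followed by the repeating block 3, 1, 6, 2, 6, 1, 3, 50 (period 8).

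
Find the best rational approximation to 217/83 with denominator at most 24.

Expand x = 217/83 as a continued fraction with the Euclidean algorithm:
  217 = 2*83 + 51, so a_0 = 2.
  83 = 1*51 + 32, so a_1 = 1.
  51 = 1*32 + 19, so a_2 = 1.
  32 = 1*19 + 13, so a_3 = 1.
  19 = 1*13 + 6, so a_4 = 1.
  13 = 2*6 + 1, so a_5 = 2.
  6 = 6*1 + 0, so a_6 = 6.
so x = [2; 1, 1, 1, 1, 2, 6].
Convergents (p_i = a_i*p_{i-1} + p_{i-2}, q_i = a_i*q_{i-1} + q_{i-2} with p_{-2}=0, p_{-1}=1, q_{-2}=1, q_{-1}=0), until the denominator exceeds 24:
  i=0: a_0=2, p_0 = 2*1 + 0 = 2, q_0 = 2*0 + 1 = 1.
  i=1: a_1=1, p_1 = 1*2 + 1 = 3, q_1 = 1*1 + 0 = 1.
  i=2: a_2=1, p_2 = 1*3 + 2 = 5, q_2 = 1*1 + 1 = 2.
  i=3: a_3=1, p_3 = 1*5 + 3 = 8, q_3 = 1*2 + 1 = 3.
  i=4: a_4=1, p_4 = 1*8 + 5 = 13, q_4 = 1*3 + 2 = 5.
  i=5: a_5=2, p_5 = 2*13 + 8 = 34, q_5 = 2*5 + 3 = 13.
  i=6: a_6=6, p_6 = 6*34 + 13 = 217, q_6 = 6*13 + 5 = 83.
q_6 = 83 > 24, so the last convergent with denominator <= 24 is p_5/q_5 = 34/13.
The closest fraction with denominator <= 24 is either p_5/q_5 or the intermediate fraction (k*p_5 + p_4)/(k*q_5 + q_4) with the largest k >= 1 whose denominator stays <= 24; these approach x as k grows, and every other convergent or intermediate fraction in range is farther away.
Largest k: floor((24 - q_4)/q_5) = floor((24 - 5)/13) = 1.
That gives (1*34 + 13)/(1*13 + 5) = 47/18.
Compare the errors: |x - 34/13| = |217*13 - 34*83|/(83*13) = 1/1079, and |x - 47/18| = |217*18 - 47*83|/(83*18) = 5/1494.
Cross-multiplying, 1*1494 = 1494 < 5395 = 5*1079, so 1/1079 is smaller: the convergent 34/13 is closer to x than 47/18.

34/13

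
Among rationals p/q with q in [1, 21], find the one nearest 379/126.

3/1

Expand x = 379/126 as a continued fraction with the Euclidean algorithm:
  379 = 3*126 + 1, so a_0 = 3.
  126 = 126*1 + 0, so a_1 = 126.
so x = [3; 126].
Convergents (p_i = a_i*p_{i-1} + p_{i-2}, q_i = a_i*q_{i-1} + q_{i-2} with p_{-2}=0, p_{-1}=1, q_{-2}=1, q_{-1}=0), until the denominator exceeds 21:
  i=0: a_0=3, p_0 = 3*1 + 0 = 3, q_0 = 3*0 + 1 = 1.
  i=1: a_1=126, p_1 = 126*3 + 1 = 379, q_1 = 126*1 + 0 = 126.
q_1 = 126 > 21, so the last convergent with denominator <= 21 is p_0/q_0 = 3/1.
The closest fraction with denominator <= 21 is either p_0/q_0 or the intermediate fraction (k*p_0 + p_{-1})/(k*q_0 + q_{-1}) with the largest k >= 1 whose denominator stays <= 21; these approach x as k grows, and every other convergent or intermediate fraction in range is farther away.
Largest k: floor((21 - q_{-1})/q_0) = floor((21 - 0)/1) = 21 (using the seeds p_{-1} = 1, q_{-1} = 0).
That gives (21*3 + 1)/(21*1 + 0) = 64/21.
Compare the errors: |x - 3/1| = |379*1 - 3*126|/(126*1) = 1/126, and |x - 64/21| = |379*21 - 64*126|/(126*21) = 105/2646.
Cross-multiplying, 1*2646 = 2646 < 13230 = 105*126, so 1/126 is smaller: the convergent 3/1 is closer to x than 64/21.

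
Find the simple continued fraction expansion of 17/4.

Run the Euclidean algorithm on 17 and 4; the successive quotients are the partial quotients a_0, a_1, ... (each step inverts the fractional part left over by the previous one):
  17 = 4*4 + 1, so a_0 = 4.
  4 = 4*1 + 0, so a_1 = 4.
The remainder reaches 0 after 2 divisions, so the expansion has 2 partial quotients, read off in order.

[4; 4]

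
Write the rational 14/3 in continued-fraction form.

[4; 1, 2]

Run the Euclidean algorithm on 14 and 3; the successive quotients are the partial quotients a_0, a_1, ... (each step inverts the fractional part left over by the previous one):
  14 = 4*3 + 2, so a_0 = 4.
  3 = 1*2 + 1, so a_1 = 1.
  2 = 2*1 + 0, so a_2 = 2.
The remainder reaches 0 after 3 divisions, so the expansion has 3 partial quotients, read off in order.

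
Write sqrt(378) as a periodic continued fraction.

[19; (2, 3, 1, 4, 1, 3, 2, 38)]

Write x_i = (sqrt(378) + m_i)/d_i with (m_0, d_0) = (0, 1). a_0 = floor(sqrt(378)) = 19, since 19^2 = 361 <= 378 < 400 = 20^2.
Iterate m_{i+1} = d_i*a_i - m_i, d_{i+1} = (378 - m_{i+1}^2)/d_i, a_{i+1} = floor((a_0 + m_{i+1})/d_{i+1}):
  m_1 = 1*19 - 0 = 19, d_1 = (378 - 19^2)/1 = 17/1 = 17, a_1 = floor((19 + 19)/17) = 2.
  m_2 = 17*2 - 19 = 15, d_2 = (378 - 15^2)/17 = 153/17 = 9, a_2 = floor((19 + 15)/9) = 3.
  m_3 = 9*3 - 15 = 12, d_3 = (378 - 12^2)/9 = 234/9 = 26, a_3 = floor((19 + 12)/26) = 1.
  m_4 = 26*1 - 12 = 14, d_4 = (378 - 14^2)/26 = 182/26 = 7, a_4 = floor((19 + 14)/7) = 4.
  m_5 = 7*4 - 14 = 14, d_5 = (378 - 14^2)/7 = 182/7 = 26, a_5 = floor((19 + 14)/26) = 1.
  m_6 = 26*1 - 14 = 12, d_6 = (378 - 12^2)/26 = 234/26 = 9, a_6 = floor((19 + 12)/9) = 3.
  m_7 = 9*3 - 12 = 15, d_7 = (378 - 15^2)/9 = 153/9 = 17, a_7 = floor((19 + 15)/17) = 2.
  m_8 = 17*2 - 15 = 19, d_8 = (378 - 19^2)/17 = 17/17 = 1, a_8 = floor((19 + 19)/1) = 38.
  m_9 = 1*38 - 19 = 19, d_9 = (378 - 19^2)/1 = 17/1 = 17: (m_9, d_9) = (m_1, d_1) = (19, 17), so from here the quotients repeat a_1, ..., a_8; the period length is 8.
Hence the expansion of sqrt(378) is a_0 = 19 followed by the repeating block 2, 3, 1, 4, 1, 3, 2, 38 (period 8).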